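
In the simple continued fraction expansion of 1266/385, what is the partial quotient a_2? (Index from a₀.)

1266 = 3·385 + 111   →  a_0 = 3
385 = 3·111 + 52   →  a_1 = 3
111 = 2·52 + 7   →  a_2 = 2

2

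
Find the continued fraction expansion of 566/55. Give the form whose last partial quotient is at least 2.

[10; 3, 2, 3, 2]

566 = 10×55 + 16
55 = 3×16 + 7
16 = 2×7 + 2
7 = 3×2 + 1
2 = 2×1 + 0  (stop)
So 566/55 = [10; 3, 2, 3, 2].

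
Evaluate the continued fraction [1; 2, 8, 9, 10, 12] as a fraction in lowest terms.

27888/18959

Fold from the inside: start with 12/1.
  10 + 1/12 = 121/12
  9 + 12/121 = 1101/121
  8 + 121/1101 = 8929/1101
  2 + 1101/8929 = 18959/8929
  1 + 8929/18959 = 27888/18959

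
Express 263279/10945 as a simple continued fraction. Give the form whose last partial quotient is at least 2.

[24; 18, 3, 1, 2, 13, 4]

263279 = 24*10945 + 599
10945 = 18*599 + 163
599 = 3*163 + 110
163 = 1*110 + 53
110 = 2*53 + 4
53 = 13*4 + 1
4 = 4*1 + 0  (stop)
So 263279/10945 = [24; 18, 3, 1, 2, 13, 4].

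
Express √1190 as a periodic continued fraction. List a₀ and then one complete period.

a₀ = ⌊√1190⌋ = 34.
With m₀=0, d₀=1 and mₖ₊₁ = dₖaₖ − mₖ, dₖ₊₁ = (n − mₖ₊₁²)/dₖ, aₖ₊₁ = ⌊(a₀+mₖ₊₁)/dₖ₊₁⌋:
  k=1: m=34, d=34, a=2
  k=2: m=34, d=1, a=68
d=1 and a=2a₀=68 at k=2, so the next step gives (m, d) = (34, 34) again — its k=1 value — and the period has length 2.

[34; 2, 68]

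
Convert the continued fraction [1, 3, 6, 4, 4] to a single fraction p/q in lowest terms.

Using pₖ = aₖpₖ₋₁ + pₖ₋₂ and qₖ = aₖqₖ₋₁ + qₖ₋₂:
  k=0: a=1, p=1, q=1
  k=1: a=3, p=4, q=3
  k=2: a=6, p=25, q=19
  k=3: a=4, p=104, q=79
  k=4: a=4, p=441, q=335

441/335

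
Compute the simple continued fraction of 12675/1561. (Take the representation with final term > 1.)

[8; 8, 2, 1, 7, 8]

12675 = 8×1561 + 187
1561 = 8×187 + 65
187 = 2×65 + 57
65 = 1×57 + 8
57 = 7×8 + 1
8 = 8×1 + 0  (stop)
So 12675/1561 = [8; 8, 2, 1, 7, 8].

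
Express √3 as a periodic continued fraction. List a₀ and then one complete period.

a₀ = ⌊√3⌋ = 1.

[1; 1, 2]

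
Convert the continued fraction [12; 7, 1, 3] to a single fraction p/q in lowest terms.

376/31

Using pₖ = aₖpₖ₋₁ + pₖ₋₂ and qₖ = aₖqₖ₋₁ + qₖ₋₂:
  k=0: a=12, p=12, q=1
  k=1: a=7, p=85, q=7
  k=2: a=1, p=97, q=8
  k=3: a=3, p=376, q=31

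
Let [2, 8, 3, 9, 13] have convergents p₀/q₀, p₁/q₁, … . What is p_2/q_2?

Using pₖ = aₖpₖ₋₁ + pₖ₋₂, qₖ = aₖqₖ₋₁ + qₖ₋₂ (with p₋₁=1, p₋₂=0, q₋₁=0, q₋₂=1):
  k=0: a=2, p=2, q=1
  k=1: a=8, p=17, q=8
  k=2: a=3, p=53, q=25

53/25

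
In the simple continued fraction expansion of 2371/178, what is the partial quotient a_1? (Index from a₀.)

2371 = 13·178 + 57   →  a_0 = 13
178 = 3·57 + 7   →  a_1 = 3

3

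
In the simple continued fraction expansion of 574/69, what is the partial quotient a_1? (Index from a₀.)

3

574 = 8·69 + 22   →  a_0 = 8
69 = 3·22 + 3   →  a_1 = 3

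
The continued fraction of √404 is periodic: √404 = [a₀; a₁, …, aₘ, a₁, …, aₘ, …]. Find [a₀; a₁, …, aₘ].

[20; 10, 40]

a₀ = ⌊√404⌋ = 20.
With m₀=0, d₀=1 and mₖ₊₁ = dₖaₖ − mₖ, dₖ₊₁ = (n − mₖ₊₁²)/dₖ, aₖ₊₁ = ⌊(a₀+mₖ₊₁)/dₖ₊₁⌋:
  k=1: m=20, d=4, a=10
  k=2: m=20, d=1, a=40
d=1 and a=2a₀=40 at k=2, so the next step gives (m, d) = (20, 4) again — its k=1 value — and the period has length 2.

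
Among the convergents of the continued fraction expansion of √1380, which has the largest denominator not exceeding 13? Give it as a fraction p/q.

√1380 = [37; 6, 1, 2, 1, 6, 74, …] (period length 6).
Convergents:
  p_0/q_0 = 37/1
  p_1/q_1 = 223/6
  p_2/q_2 = 260/7
  p_3/q_3 = 743/20
q_2 = 7 ≤ 13 < 20 = q_3, so the answer is 260/7.

260/7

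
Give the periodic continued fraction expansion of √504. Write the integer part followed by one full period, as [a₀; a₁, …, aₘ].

a₀ = ⌊√504⌋ = 22.
With m₀=0, d₀=1 and mₖ₊₁ = dₖaₖ − mₖ, dₖ₊₁ = (n − mₖ₊₁²)/dₖ, aₖ₊₁ = ⌊(a₀+mₖ₊₁)/dₖ₊₁⌋:
  k=1: m=22, d=20, a=2
  k=2: m=18, d=9, a=4
  k=3: m=18, d=20, a=2
  k=4: m=22, d=1, a=44
d=1 and a=2a₀=44 at k=4, so the next step gives (m, d) = (22, 20) again — its k=1 value — and the period has length 4.

[22; 2, 4, 2, 44]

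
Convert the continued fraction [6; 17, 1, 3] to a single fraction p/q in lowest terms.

Using pₖ = aₖpₖ₋₁ + pₖ₋₂ and qₖ = aₖqₖ₋₁ + qₖ₋₂:
  k=0: a=6, p=6, q=1
  k=1: a=17, p=103, q=17
  k=2: a=1, p=109, q=18
  k=3: a=3, p=430, q=71

430/71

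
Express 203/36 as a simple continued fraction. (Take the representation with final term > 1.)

[5; 1, 1, 1, 3, 3]

203 = 5×36 + 23
36 = 1×23 + 13
23 = 1×13 + 10
13 = 1×10 + 3
10 = 3×3 + 1
3 = 3×1 + 0  (stop)
So 203/36 = [5; 1, 1, 1, 3, 3].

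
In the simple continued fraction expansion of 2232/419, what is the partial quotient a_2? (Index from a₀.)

2232 = 5·419 + 137   →  a_0 = 5
419 = 3·137 + 8   →  a_1 = 3
137 = 17·8 + 1   →  a_2 = 17

17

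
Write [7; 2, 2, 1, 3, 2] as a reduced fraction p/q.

Using pₖ = aₖpₖ₋₁ + pₖ₋₂ and qₖ = aₖqₖ₋₁ + qₖ₋₂:
  k=0: a=7, p=7, q=1
  k=1: a=2, p=15, q=2
  k=2: a=2, p=37, q=5
  k=3: a=1, p=52, q=7
  k=4: a=3, p=193, q=26
  k=5: a=2, p=438, q=59

438/59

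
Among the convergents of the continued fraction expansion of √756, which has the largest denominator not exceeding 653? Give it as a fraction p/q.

√756 = [27; 2, 54, …] (period length 2).
Convergents:
  p_0/q_0 = 27/1
  p_1/q_1 = 55/2
  p_2/q_2 = 2997/109
  p_3/q_3 = 6049/220
  p_4/q_4 = 329643/11989
q_3 = 220 ≤ 653 < 11989 = q_4, so the answer is 6049/220.

6049/220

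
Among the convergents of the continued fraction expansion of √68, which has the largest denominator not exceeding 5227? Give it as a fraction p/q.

35368/4289

√68 = [8; 4, 16, …] (period length 2).
Convergents:
  p_0/q_0 = 8/1
  p_1/q_1 = 33/4
  p_2/q_2 = 536/65
  p_3/q_3 = 2177/264
  p_4/q_4 = 35368/4289
  p_5/q_5 = 143649/17420
q_4 = 4289 ≤ 5227 < 17420 = q_5, so the answer is 35368/4289.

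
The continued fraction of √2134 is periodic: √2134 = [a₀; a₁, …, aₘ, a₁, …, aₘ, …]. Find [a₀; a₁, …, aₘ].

[46; 5, 8, 5, 92]

a₀ = ⌊√2134⌋ = 46.
With m₀=0, d₀=1 and mₖ₊₁ = dₖaₖ − mₖ, dₖ₊₁ = (n − mₖ₊₁²)/dₖ, aₖ₊₁ = ⌊(a₀+mₖ₊₁)/dₖ₊₁⌋:
  k=1: m=46, d=18, a=5
  k=2: m=44, d=11, a=8
  k=3: m=44, d=18, a=5
  k=4: m=46, d=1, a=92
d=1 and a=2a₀=92 at k=4, so the next step gives (m, d) = (46, 18) again — its k=1 value — and the period has length 4.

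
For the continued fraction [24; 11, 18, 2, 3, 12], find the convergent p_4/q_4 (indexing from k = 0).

Using pₖ = aₖpₖ₋₁ + pₖ₋₂, qₖ = aₖqₖ₋₁ + qₖ₋₂ (with p₋₁=1, p₋₂=0, q₋₁=0, q₋₂=1):
  k=0: a=24, p=24, q=1
  k=1: a=11, p=265, q=11
  k=2: a=18, p=4794, q=199
  k=3: a=2, p=9853, q=409
  k=4: a=3, p=34353, q=1426

34353/1426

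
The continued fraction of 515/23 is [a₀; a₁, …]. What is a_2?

1

515 = 22·23 + 9   →  a_0 = 22
23 = 2·9 + 5   →  a_1 = 2
9 = 1·5 + 4   →  a_2 = 1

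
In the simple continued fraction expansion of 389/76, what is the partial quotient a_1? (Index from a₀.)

389 = 5·76 + 9   →  a_0 = 5
76 = 8·9 + 4   →  a_1 = 8

8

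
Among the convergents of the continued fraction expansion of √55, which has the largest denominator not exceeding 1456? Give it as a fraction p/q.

√55 = [7; 2, 2, 2, 14, …] (period length 4).
Convergents:
  p_0/q_0 = 7/1
  p_1/q_1 = 15/2
  p_2/q_2 = 37/5
  p_3/q_3 = 89/12
  p_4/q_4 = 1283/173
  p_5/q_5 = 2655/358
  p_6/q_6 = 6593/889
  p_7/q_7 = 15841/2136
q_6 = 889 ≤ 1456 < 2136 = q_7, so the answer is 6593/889.

6593/889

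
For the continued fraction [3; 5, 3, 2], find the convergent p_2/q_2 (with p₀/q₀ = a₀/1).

51/16

Using pₖ = aₖpₖ₋₁ + pₖ₋₂, qₖ = aₖqₖ₋₁ + qₖ₋₂ (with p₋₁=1, p₋₂=0, q₋₁=0, q₋₂=1):
  k=0: a=3, p=3, q=1
  k=1: a=5, p=16, q=5
  k=2: a=3, p=51, q=16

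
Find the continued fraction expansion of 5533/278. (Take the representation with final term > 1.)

5533 = 19·278 + 251
278 = 1·251 + 27
251 = 9·27 + 8
27 = 3·8 + 3
8 = 2·3 + 2
3 = 1·2 + 1
2 = 2·1 + 0  (stop)
So 5533/278 = [19; 1, 9, 3, 2, 1, 2].

[19; 1, 9, 3, 2, 1, 2]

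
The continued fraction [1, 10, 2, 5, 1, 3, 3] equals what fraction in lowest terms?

1868/1705

Fold from the inside: start with 3/1.
  3 + 1/3 = 10/3
  1 + 3/10 = 13/10
  5 + 10/13 = 75/13
  2 + 13/75 = 163/75
  10 + 75/163 = 1705/163
  1 + 163/1705 = 1868/1705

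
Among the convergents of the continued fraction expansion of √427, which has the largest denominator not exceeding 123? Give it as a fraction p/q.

√427 = [20; 1, 1, 1, 40, …] (period length 4).
Convergents:
  p_0/q_0 = 20/1
  p_1/q_1 = 21/1
  p_2/q_2 = 41/2
  p_3/q_3 = 62/3
  p_4/q_4 = 2521/122
  p_5/q_5 = 2583/125
q_4 = 122 ≤ 123 < 125 = q_5, so the answer is 2521/122.

2521/122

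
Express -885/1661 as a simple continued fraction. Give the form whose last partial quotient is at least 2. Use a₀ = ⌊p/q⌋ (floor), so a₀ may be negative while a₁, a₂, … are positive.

-885 = -1×1661 + 776
1661 = 2×776 + 109
776 = 7×109 + 13
109 = 8×13 + 5
13 = 2×5 + 3
5 = 1×3 + 2
3 = 1×2 + 1
2 = 2×1 + 0  (stop)
So -885/1661 = [-1; 2, 7, 8, 2, 1, 1, 2].

[-1; 2, 7, 8, 2, 1, 1, 2]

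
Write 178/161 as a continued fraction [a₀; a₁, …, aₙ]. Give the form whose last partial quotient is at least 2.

[1; 9, 2, 8]

178 = 1·161 + 17
161 = 9·17 + 8
17 = 2·8 + 1
8 = 8·1 + 0  (stop)
So 178/161 = [1; 9, 2, 8].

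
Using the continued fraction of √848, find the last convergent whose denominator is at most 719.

7979/274

√848 = [29; 8, 3, 3, 3, 8, 58, …] (period length 6).
Convergents:
  p_0/q_0 = 29/1
  p_1/q_1 = 233/8
  p_2/q_2 = 728/25
  p_3/q_3 = 2417/83
  p_4/q_4 = 7979/274
  p_5/q_5 = 66249/2275
q_4 = 274 ≤ 719 < 2275 = q_5, so the answer is 7979/274.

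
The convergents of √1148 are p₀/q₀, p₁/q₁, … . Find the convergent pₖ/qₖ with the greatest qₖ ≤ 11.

√1148 = [33; 1, 7, 2, 16, 2, 7, 1, 66, …] (period length 8).
Convergents:
  p_0/q_0 = 33/1
  p_1/q_1 = 34/1
  p_2/q_2 = 271/8
  p_3/q_3 = 576/17
q_2 = 8 ≤ 11 < 17 = q_3, so the answer is 271/8.

271/8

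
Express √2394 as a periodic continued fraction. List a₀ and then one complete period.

a₀ = ⌊√2394⌋ = 48.
With m₀=0, d₀=1 and mₖ₊₁ = dₖaₖ − mₖ, dₖ₊₁ = (n − mₖ₊₁²)/dₖ, aₖ₊₁ = ⌊(a₀+mₖ₊₁)/dₖ₊₁⌋:
  k=1: m=48, d=90, a=1
  k=2: m=42, d=7, a=12
  k=3: m=42, d=90, a=1
  k=4: m=48, d=1, a=96
d=1 and a=2a₀=96 at k=4, so the next step gives (m, d) = (48, 90) again — its k=1 value — and the period has length 4.

[48; 1, 12, 1, 96]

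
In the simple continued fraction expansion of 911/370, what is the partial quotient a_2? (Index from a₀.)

911 = 2·370 + 171   →  a_0 = 2
370 = 2·171 + 28   →  a_1 = 2
171 = 6·28 + 3   →  a_2 = 6

6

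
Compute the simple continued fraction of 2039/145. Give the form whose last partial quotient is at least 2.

[14; 16, 9]

2039 = 14×145 + 9
145 = 16×9 + 1
9 = 9×1 + 0  (stop)
So 2039/145 = [14; 16, 9].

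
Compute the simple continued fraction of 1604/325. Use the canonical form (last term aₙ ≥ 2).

[4; 1, 14, 2, 10]

1604 = 4*325 + 304
325 = 1*304 + 21
304 = 14*21 + 10
21 = 2*10 + 1
10 = 10*1 + 0  (stop)
So 1604/325 = [4; 1, 14, 2, 10].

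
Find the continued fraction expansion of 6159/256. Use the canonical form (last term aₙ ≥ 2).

[24; 17, 15]

6159 = 24*256 + 15
256 = 17*15 + 1
15 = 15*1 + 0  (stop)
So 6159/256 = [24; 17, 15].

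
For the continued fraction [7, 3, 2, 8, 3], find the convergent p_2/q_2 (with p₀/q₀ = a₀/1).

51/7

Using pₖ = aₖpₖ₋₁ + pₖ₋₂, qₖ = aₖqₖ₋₁ + qₖ₋₂ (with p₋₁=1, p₋₂=0, q₋₁=0, q₋₂=1):
  k=0: a=7, p=7, q=1
  k=1: a=3, p=22, q=3
  k=2: a=2, p=51, q=7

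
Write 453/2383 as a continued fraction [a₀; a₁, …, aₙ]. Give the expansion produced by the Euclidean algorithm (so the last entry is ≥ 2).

[0; 5, 3, 1, 5, 4, 1, 3]

453 = 0*2383 + 453
2383 = 5*453 + 118
453 = 3*118 + 99
118 = 1*99 + 19
99 = 5*19 + 4
19 = 4*4 + 3
4 = 1*3 + 1
3 = 3*1 + 0  (stop)
So 453/2383 = [0; 5, 3, 1, 5, 4, 1, 3].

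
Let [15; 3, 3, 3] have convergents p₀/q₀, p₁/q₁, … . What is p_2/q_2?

153/10

Using pₖ = aₖpₖ₋₁ + pₖ₋₂, qₖ = aₖqₖ₋₁ + qₖ₋₂ (with p₋₁=1, p₋₂=0, q₋₁=0, q₋₂=1):
  k=0: a=15, p=15, q=1
  k=1: a=3, p=46, q=3
  k=2: a=3, p=153, q=10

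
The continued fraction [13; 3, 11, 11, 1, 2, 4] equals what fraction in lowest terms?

Fold from the inside: start with 4/1.
  2 + 1/4 = 9/4
  1 + 4/9 = 13/9
  11 + 9/13 = 152/13
  11 + 13/152 = 1685/152
  3 + 152/1685 = 5207/1685
  13 + 1685/5207 = 69376/5207

69376/5207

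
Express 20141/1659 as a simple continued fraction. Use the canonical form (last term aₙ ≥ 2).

[12; 7, 8, 3, 9]

20141 = 12*1659 + 233
1659 = 7*233 + 28
233 = 8*28 + 9
28 = 3*9 + 1
9 = 9*1 + 0  (stop)
So 20141/1659 = [12; 7, 8, 3, 9].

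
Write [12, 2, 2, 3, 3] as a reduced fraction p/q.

695/56

Fold from the inside: start with 3/1.
  3 + 1/3 = 10/3
  2 + 3/10 = 23/10
  2 + 10/23 = 56/23
  12 + 23/56 = 695/56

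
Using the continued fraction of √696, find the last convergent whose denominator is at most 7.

132/5

√696 = [26; 2, 1, 1, 1, 1, 1, 2, 52, …] (period length 8).
Convergents:
  p_0/q_0 = 26/1
  p_1/q_1 = 53/2
  p_2/q_2 = 79/3
  p_3/q_3 = 132/5
  p_4/q_4 = 211/8
q_3 = 5 ≤ 7 < 8 = q_4, so the answer is 132/5.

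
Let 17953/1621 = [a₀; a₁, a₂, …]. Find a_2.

17953 = 11·1621 + 122   →  a_0 = 11
1621 = 13·122 + 35   →  a_1 = 13
122 = 3·35 + 17   →  a_2 = 3

3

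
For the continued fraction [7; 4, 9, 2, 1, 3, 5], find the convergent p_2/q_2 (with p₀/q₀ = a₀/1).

Using pₖ = aₖpₖ₋₁ + pₖ₋₂, qₖ = aₖqₖ₋₁ + qₖ₋₂ (with p₋₁=1, p₋₂=0, q₋₁=0, q₋₂=1):
  k=0: a=7, p=7, q=1
  k=1: a=4, p=29, q=4
  k=2: a=9, p=268, q=37

268/37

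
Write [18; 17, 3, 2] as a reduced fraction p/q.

2185/121

Fold from the inside: start with 2/1.
  3 + 1/2 = 7/2
  17 + 2/7 = 121/7
  18 + 7/121 = 2185/121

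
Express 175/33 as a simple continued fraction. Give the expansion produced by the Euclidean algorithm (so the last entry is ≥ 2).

[5; 3, 3, 3]

175 = 5×33 + 10
33 = 3×10 + 3
10 = 3×3 + 1
3 = 3×1 + 0  (stop)
So 175/33 = [5; 3, 3, 3].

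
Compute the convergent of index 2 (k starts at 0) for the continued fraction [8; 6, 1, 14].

Using pₖ = aₖpₖ₋₁ + pₖ₋₂, qₖ = aₖqₖ₋₁ + qₖ₋₂ (with p₋₁=1, p₋₂=0, q₋₁=0, q₋₂=1):
  k=0: a=8, p=8, q=1
  k=1: a=6, p=49, q=6
  k=2: a=1, p=57, q=7

57/7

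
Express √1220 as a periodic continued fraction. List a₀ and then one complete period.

[34; 1, 12, 1, 68]

a₀ = ⌊√1220⌋ = 34.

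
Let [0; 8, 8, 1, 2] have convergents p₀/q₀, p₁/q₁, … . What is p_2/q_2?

8/65

Using pₖ = aₖpₖ₋₁ + pₖ₋₂, qₖ = aₖqₖ₋₁ + qₖ₋₂ (with p₋₁=1, p₋₂=0, q₋₁=0, q₋₂=1):
  k=0: a=0, p=0, q=1
  k=1: a=8, p=1, q=8
  k=2: a=8, p=8, q=65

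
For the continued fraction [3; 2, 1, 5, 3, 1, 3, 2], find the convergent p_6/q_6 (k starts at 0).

895/267

Using pₖ = aₖpₖ₋₁ + pₖ₋₂, qₖ = aₖqₖ₋₁ + qₖ₋₂ (with p₋₁=1, p₋₂=0, q₋₁=0, q₋₂=1):
  k=0: a=3, p=3, q=1
  k=1: a=2, p=7, q=2
  k=2: a=1, p=10, q=3
  k=3: a=5, p=57, q=17
  k=4: a=3, p=181, q=54
  k=5: a=1, p=238, q=71
  k=6: a=3, p=895, q=267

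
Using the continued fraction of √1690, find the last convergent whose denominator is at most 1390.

√1690 = [41; 9, 8, 9, 82, …] (period length 4).
Convergents:
  p_0/q_0 = 41/1
  p_1/q_1 = 370/9
  p_2/q_2 = 3001/73
  p_3/q_3 = 27379/666
  p_4/q_4 = 2248079/54685
q_3 = 666 ≤ 1390 < 54685 = q_4, so the answer is 27379/666.

27379/666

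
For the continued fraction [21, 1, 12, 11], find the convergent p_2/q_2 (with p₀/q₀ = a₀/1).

Using pₖ = aₖpₖ₋₁ + pₖ₋₂, qₖ = aₖqₖ₋₁ + qₖ₋₂ (with p₋₁=1, p₋₂=0, q₋₁=0, q₋₂=1):
  k=0: a=21, p=21, q=1
  k=1: a=1, p=22, q=1
  k=2: a=12, p=285, q=13

285/13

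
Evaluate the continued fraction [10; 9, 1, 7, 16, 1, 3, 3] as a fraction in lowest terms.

175277/17352

Fold from the inside: start with 3/1.
  3 + 1/3 = 10/3
  1 + 3/10 = 13/10
  16 + 10/13 = 218/13
  7 + 13/218 = 1539/218
  1 + 218/1539 = 1757/1539
  9 + 1539/1757 = 17352/1757
  10 + 1757/17352 = 175277/17352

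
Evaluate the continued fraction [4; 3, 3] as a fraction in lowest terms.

Using pₖ = aₖpₖ₋₁ + pₖ₋₂ and qₖ = aₖqₖ₋₁ + qₖ₋₂:
  k=0: a=4, p=4, q=1
  k=1: a=3, p=13, q=3
  k=2: a=3, p=43, q=10

43/10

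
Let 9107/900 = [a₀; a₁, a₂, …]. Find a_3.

9107 = 10·900 + 107   →  a_0 = 10
900 = 8·107 + 44   →  a_1 = 8
107 = 2·44 + 19   →  a_2 = 2
44 = 2·19 + 6   →  a_3 = 2

2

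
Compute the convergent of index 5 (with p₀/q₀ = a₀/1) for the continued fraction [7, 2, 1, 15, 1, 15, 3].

Using pₖ = aₖpₖ₋₁ + pₖ₋₂, qₖ = aₖqₖ₋₁ + qₖ₋₂ (with p₋₁=1, p₋₂=0, q₋₁=0, q₋₂=1):
  k=0: a=7, p=7, q=1
  k=1: a=2, p=15, q=2
  k=2: a=1, p=22, q=3
  k=3: a=15, p=345, q=47
  k=4: a=1, p=367, q=50
  k=5: a=15, p=5850, q=797

5850/797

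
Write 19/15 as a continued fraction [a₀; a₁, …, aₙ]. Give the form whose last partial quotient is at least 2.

[1; 3, 1, 3]

19 = 1×15 + 4
15 = 3×4 + 3
4 = 1×3 + 1
3 = 3×1 + 0  (stop)
So 19/15 = [1; 3, 1, 3].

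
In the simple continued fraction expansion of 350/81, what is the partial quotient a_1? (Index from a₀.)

3

350 = 4·81 + 26   →  a_0 = 4
81 = 3·26 + 3   →  a_1 = 3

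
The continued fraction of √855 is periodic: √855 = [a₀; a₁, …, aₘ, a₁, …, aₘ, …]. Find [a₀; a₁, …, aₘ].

a₀ = ⌊√855⌋ = 29.
With m₀=0, d₀=1 and mₖ₊₁ = dₖaₖ − mₖ, dₖ₊₁ = (n − mₖ₊₁²)/dₖ, aₖ₊₁ = ⌊(a₀+mₖ₊₁)/dₖ₊₁⌋:
  k=1: m=29, d=14, a=4
  k=2: m=27, d=9, a=6
  k=3: m=27, d=14, a=4
  k=4: m=29, d=1, a=58
d=1 and a=2a₀=58 at k=4, so the next step gives (m, d) = (29, 14) again — its k=1 value — and the period has length 4.

[29; 4, 6, 4, 58]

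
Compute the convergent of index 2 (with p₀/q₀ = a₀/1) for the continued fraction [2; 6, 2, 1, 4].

Using pₖ = aₖpₖ₋₁ + pₖ₋₂, qₖ = aₖqₖ₋₁ + qₖ₋₂ (with p₋₁=1, p₋₂=0, q₋₁=0, q₋₂=1):
  k=0: a=2, p=2, q=1
  k=1: a=6, p=13, q=6
  k=2: a=2, p=28, q=13

28/13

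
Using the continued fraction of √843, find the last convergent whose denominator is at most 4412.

√843 = [29; 29, 58, …] (period length 2).
Convergents:
  p_0/q_0 = 29/1
  p_1/q_1 = 842/29
  p_2/q_2 = 48865/1683
  p_3/q_3 = 1417927/48836
q_2 = 1683 ≤ 4412 < 48836 = q_3, so the answer is 48865/1683.

48865/1683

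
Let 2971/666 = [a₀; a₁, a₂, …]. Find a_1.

2971 = 4·666 + 307   →  a_0 = 4
666 = 2·307 + 52   →  a_1 = 2

2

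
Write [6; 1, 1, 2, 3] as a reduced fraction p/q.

Using pₖ = aₖpₖ₋₁ + pₖ₋₂ and qₖ = aₖqₖ₋₁ + qₖ₋₂:
  k=0: a=6, p=6, q=1
  k=1: a=1, p=7, q=1
  k=2: a=1, p=13, q=2
  k=3: a=2, p=33, q=5
  k=4: a=3, p=112, q=17

112/17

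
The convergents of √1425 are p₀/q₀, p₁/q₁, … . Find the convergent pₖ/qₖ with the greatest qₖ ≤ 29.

151/4

√1425 = [37; 1, 2, 1, 74, …] (period length 4).
Convergents:
  p_0/q_0 = 37/1
  p_1/q_1 = 38/1
  p_2/q_2 = 113/3
  p_3/q_3 = 151/4
  p_4/q_4 = 11287/299
q_3 = 4 ≤ 29 < 299 = q_4, so the answer is 151/4.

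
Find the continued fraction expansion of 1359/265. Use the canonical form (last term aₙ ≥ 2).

[5; 7, 1, 3, 1, 6]

1359 = 5×265 + 34
265 = 7×34 + 27
34 = 1×27 + 7
27 = 3×7 + 6
7 = 1×6 + 1
6 = 6×1 + 0  (stop)
So 1359/265 = [5; 7, 1, 3, 1, 6].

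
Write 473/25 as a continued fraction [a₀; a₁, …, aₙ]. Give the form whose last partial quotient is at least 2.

473 = 18×25 + 23
25 = 1×23 + 2
23 = 11×2 + 1
2 = 2×1 + 0  (stop)
So 473/25 = [18; 1, 11, 2].

[18; 1, 11, 2]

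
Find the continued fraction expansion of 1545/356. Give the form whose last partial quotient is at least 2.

[4; 2, 1, 16, 3, 2]

1545 = 4*356 + 121
356 = 2*121 + 114
121 = 1*114 + 7
114 = 16*7 + 2
7 = 3*2 + 1
2 = 2*1 + 0  (stop)
So 1545/356 = [4; 2, 1, 16, 3, 2].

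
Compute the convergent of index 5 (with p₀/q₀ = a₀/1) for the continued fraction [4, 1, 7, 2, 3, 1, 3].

371/76

Using pₖ = aₖpₖ₋₁ + pₖ₋₂, qₖ = aₖqₖ₋₁ + qₖ₋₂ (with p₋₁=1, p₋₂=0, q₋₁=0, q₋₂=1):
  k=0: a=4, p=4, q=1
  k=1: a=1, p=5, q=1
  k=2: a=7, p=39, q=8
  k=3: a=2, p=83, q=17
  k=4: a=3, p=288, q=59
  k=5: a=1, p=371, q=76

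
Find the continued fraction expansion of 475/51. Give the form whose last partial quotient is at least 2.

475 = 9·51 + 16
51 = 3·16 + 3
16 = 5·3 + 1
3 = 3·1 + 0  (stop)
So 475/51 = [9; 3, 5, 3].

[9; 3, 5, 3]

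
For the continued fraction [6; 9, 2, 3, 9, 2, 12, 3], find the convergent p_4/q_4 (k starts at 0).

Using pₖ = aₖpₖ₋₁ + pₖ₋₂, qₖ = aₖqₖ₋₁ + qₖ₋₂ (with p₋₁=1, p₋₂=0, q₋₁=0, q₋₂=1):
  k=0: a=6, p=6, q=1
  k=1: a=9, p=55, q=9
  k=2: a=2, p=116, q=19
  k=3: a=3, p=403, q=66
  k=4: a=9, p=3743, q=613

3743/613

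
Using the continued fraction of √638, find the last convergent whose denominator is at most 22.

√638 = [25; 3, 1, 6, 2, 6, 1, 3, 50, …] (period length 8).
Convergents:
  p_0/q_0 = 25/1
  p_1/q_1 = 76/3
  p_2/q_2 = 101/4
  p_3/q_3 = 682/27
q_2 = 4 ≤ 22 < 27 = q_3, so the answer is 101/4.

101/4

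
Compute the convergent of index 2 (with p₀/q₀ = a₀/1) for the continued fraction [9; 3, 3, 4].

93/10

Using pₖ = aₖpₖ₋₁ + pₖ₋₂, qₖ = aₖqₖ₋₁ + qₖ₋₂ (with p₋₁=1, p₋₂=0, q₋₁=0, q₋₂=1):
  k=0: a=9, p=9, q=1
  k=1: a=3, p=28, q=3
  k=2: a=3, p=93, q=10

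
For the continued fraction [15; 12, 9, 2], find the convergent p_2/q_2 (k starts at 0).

1644/109

Using pₖ = aₖpₖ₋₁ + pₖ₋₂, qₖ = aₖqₖ₋₁ + qₖ₋₂ (with p₋₁=1, p₋₂=0, q₋₁=0, q₋₂=1):
  k=0: a=15, p=15, q=1
  k=1: a=12, p=181, q=12
  k=2: a=9, p=1644, q=109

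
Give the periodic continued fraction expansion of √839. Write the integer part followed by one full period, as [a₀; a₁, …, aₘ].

[28; 1, 27, 1, 56]

a₀ = ⌊√839⌋ = 28.
With m₀=0, d₀=1 and mₖ₊₁ = dₖaₖ − mₖ, dₖ₊₁ = (n − mₖ₊₁²)/dₖ, aₖ₊₁ = ⌊(a₀+mₖ₊₁)/dₖ₊₁⌋:
  k=1: m=28, d=55, a=1
  k=2: m=27, d=2, a=27
  k=3: m=27, d=55, a=1
  k=4: m=28, d=1, a=56
d=1 and a=2a₀=56 at k=4, so the next step gives (m, d) = (28, 55) again — its k=1 value — and the period has length 4.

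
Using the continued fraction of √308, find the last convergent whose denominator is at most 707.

√308 = [17; 1, 1, 4, 1, 1, 34, …] (period length 6).
Convergents:
  p_0/q_0 = 17/1
  p_1/q_1 = 18/1
  p_2/q_2 = 35/2
  p_3/q_3 = 158/9
  p_4/q_4 = 193/11
  p_5/q_5 = 351/20
  p_6/q_6 = 12127/691
  p_7/q_7 = 12478/711
q_6 = 691 ≤ 707 < 711 = q_7, so the answer is 12127/691.

12127/691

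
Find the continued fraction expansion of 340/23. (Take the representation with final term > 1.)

340 = 14·23 + 18
23 = 1·18 + 5
18 = 3·5 + 3
5 = 1·3 + 2
3 = 1·2 + 1
2 = 2·1 + 0  (stop)
So 340/23 = [14; 1, 3, 1, 1, 2].

[14; 1, 3, 1, 1, 2]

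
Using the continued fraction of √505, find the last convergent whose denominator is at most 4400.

√505 = [22; 2, 8, 2, 44, …] (period length 4).
Convergents:
  p_0/q_0 = 22/1
  p_1/q_1 = 45/2
  p_2/q_2 = 382/17
  p_3/q_3 = 809/36
  p_4/q_4 = 35978/1601
  p_5/q_5 = 72765/3238
  p_6/q_6 = 618098/27505
q_5 = 3238 ≤ 4400 < 27505 = q_6, so the answer is 72765/3238.

72765/3238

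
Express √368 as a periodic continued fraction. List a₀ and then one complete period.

[19; 5, 2, 5, 38]

a₀ = ⌊√368⌋ = 19.
With m₀=0, d₀=1 and mₖ₊₁ = dₖaₖ − mₖ, dₖ₊₁ = (n − mₖ₊₁²)/dₖ, aₖ₊₁ = ⌊(a₀+mₖ₊₁)/dₖ₊₁⌋:
  k=1: m=19, d=7, a=5
  k=2: m=16, d=16, a=2
  k=3: m=16, d=7, a=5
  k=4: m=19, d=1, a=38
d=1 and a=2a₀=38 at k=4, so the next step gives (m, d) = (19, 7) again — its k=1 value — and the period has length 4.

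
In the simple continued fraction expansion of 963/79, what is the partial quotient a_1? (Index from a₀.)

963 = 12·79 + 15   →  a_0 = 12
79 = 5·15 + 4   →  a_1 = 5

5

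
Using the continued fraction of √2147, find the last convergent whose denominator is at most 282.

6487/140

√2147 = [46; 2, 1, 45, 1, 2, 92, …] (period length 6).
Convergents:
  p_0/q_0 = 46/1
  p_1/q_1 = 93/2
  p_2/q_2 = 139/3
  p_3/q_3 = 6348/137
  p_4/q_4 = 6487/140
  p_5/q_5 = 19322/417
q_4 = 140 ≤ 282 < 417 = q_5, so the answer is 6487/140.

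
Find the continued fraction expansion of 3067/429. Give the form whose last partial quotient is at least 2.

3067 = 7*429 + 64
429 = 6*64 + 45
64 = 1*45 + 19
45 = 2*19 + 7
19 = 2*7 + 5
7 = 1*5 + 2
5 = 2*2 + 1
2 = 2*1 + 0  (stop)
So 3067/429 = [7; 6, 1, 2, 2, 1, 2, 2].

[7; 6, 1, 2, 2, 1, 2, 2]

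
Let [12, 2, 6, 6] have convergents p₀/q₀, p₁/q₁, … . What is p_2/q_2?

162/13

Using pₖ = aₖpₖ₋₁ + pₖ₋₂, qₖ = aₖqₖ₋₁ + qₖ₋₂ (with p₋₁=1, p₋₂=0, q₋₁=0, q₋₂=1):
  k=0: a=12, p=12, q=1
  k=1: a=2, p=25, q=2
  k=2: a=6, p=162, q=13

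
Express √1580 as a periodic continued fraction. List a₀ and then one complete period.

[39; 1, 2, 1, 78]

a₀ = ⌊√1580⌋ = 39.
With m₀=0, d₀=1 and mₖ₊₁ = dₖaₖ − mₖ, dₖ₊₁ = (n − mₖ₊₁²)/dₖ, aₖ₊₁ = ⌊(a₀+mₖ₊₁)/dₖ₊₁⌋:
  k=1: m=39, d=59, a=1
  k=2: m=20, d=20, a=2
  k=3: m=20, d=59, a=1
  k=4: m=39, d=1, a=78
d=1 and a=2a₀=78 at k=4, so the next step gives (m, d) = (39, 59) again — its k=1 value — and the period has length 4.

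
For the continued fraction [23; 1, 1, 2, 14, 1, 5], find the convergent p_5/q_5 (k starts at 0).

1817/77

Using pₖ = aₖpₖ₋₁ + pₖ₋₂, qₖ = aₖqₖ₋₁ + qₖ₋₂ (with p₋₁=1, p₋₂=0, q₋₁=0, q₋₂=1):
  k=0: a=23, p=23, q=1
  k=1: a=1, p=24, q=1
  k=2: a=1, p=47, q=2
  k=3: a=2, p=118, q=5
  k=4: a=14, p=1699, q=72
  k=5: a=1, p=1817, q=77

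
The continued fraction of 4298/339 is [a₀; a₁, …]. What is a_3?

4298 = 12·339 + 230   →  a_0 = 12
339 = 1·230 + 109   →  a_1 = 1
230 = 2·109 + 12   →  a_2 = 2
109 = 9·12 + 1   →  a_3 = 9

9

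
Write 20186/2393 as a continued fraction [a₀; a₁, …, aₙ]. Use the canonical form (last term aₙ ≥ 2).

[8; 2, 3, 2, 1, 2, 5, 7]

20186 = 8×2393 + 1042
2393 = 2×1042 + 309
1042 = 3×309 + 115
309 = 2×115 + 79
115 = 1×79 + 36
79 = 2×36 + 7
36 = 5×7 + 1
7 = 7×1 + 0  (stop)
So 20186/2393 = [8; 2, 3, 2, 1, 2, 5, 7].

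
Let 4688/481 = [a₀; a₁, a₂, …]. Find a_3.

4688 = 9·481 + 359   →  a_0 = 9
481 = 1·359 + 122   →  a_1 = 1
359 = 2·122 + 115   →  a_2 = 2
122 = 1·115 + 7   →  a_3 = 1

1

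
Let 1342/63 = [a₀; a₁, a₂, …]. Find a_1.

1342 = 21·63 + 19   →  a_0 = 21
63 = 3·19 + 6   →  a_1 = 3

3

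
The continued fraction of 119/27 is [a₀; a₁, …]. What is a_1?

2

119 = 4·27 + 11   →  a_0 = 4
27 = 2·11 + 5   →  a_1 = 2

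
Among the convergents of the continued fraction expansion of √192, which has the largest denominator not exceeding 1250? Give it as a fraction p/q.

√192 = [13; 1, 5, 1, 26, …] (period length 4).
Convergents:
  p_0/q_0 = 13/1
  p_1/q_1 = 14/1
  p_2/q_2 = 83/6
  p_3/q_3 = 97/7
  p_4/q_4 = 2605/188
  p_5/q_5 = 2702/195
  p_6/q_6 = 16115/1163
  p_7/q_7 = 18817/1358
q_6 = 1163 ≤ 1250 < 1358 = q_7, so the answer is 16115/1163.

16115/1163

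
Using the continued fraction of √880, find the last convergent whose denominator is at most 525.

10531/355

√880 = [29; 1, 1, 1, 58, …] (period length 4).
Convergents:
  p_0/q_0 = 29/1
  p_1/q_1 = 30/1
  p_2/q_2 = 59/2
  p_3/q_3 = 89/3
  p_4/q_4 = 5221/176
  p_5/q_5 = 5310/179
  p_6/q_6 = 10531/355
  p_7/q_7 = 15841/534
q_6 = 355 ≤ 525 < 534 = q_7, so the answer is 10531/355.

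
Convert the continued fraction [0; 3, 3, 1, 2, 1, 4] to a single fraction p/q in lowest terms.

Fold from the inside: start with 4/1.
  1 + 1/4 = 5/4
  2 + 4/5 = 14/5
  1 + 5/14 = 19/14
  3 + 14/19 = 71/19
  3 + 19/71 = 232/71
  0 + 71/232 = 71/232

71/232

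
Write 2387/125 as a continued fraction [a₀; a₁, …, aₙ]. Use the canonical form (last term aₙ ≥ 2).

[19; 10, 2, 2, 2]

2387 = 19×125 + 12
125 = 10×12 + 5
12 = 2×5 + 2
5 = 2×2 + 1
2 = 2×1 + 0  (stop)
So 2387/125 = [19; 10, 2, 2, 2].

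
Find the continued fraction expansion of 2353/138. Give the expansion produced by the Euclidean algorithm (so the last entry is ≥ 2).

2353 = 17×138 + 7
138 = 19×7 + 5
7 = 1×5 + 2
5 = 2×2 + 1
2 = 2×1 + 0  (stop)
So 2353/138 = [17; 19, 1, 2, 2].

[17; 19, 1, 2, 2]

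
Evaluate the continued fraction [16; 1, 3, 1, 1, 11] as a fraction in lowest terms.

1745/104

Fold from the inside: start with 11/1.
  1 + 1/11 = 12/11
  1 + 11/12 = 23/12
  3 + 12/23 = 81/23
  1 + 23/81 = 104/81
  16 + 81/104 = 1745/104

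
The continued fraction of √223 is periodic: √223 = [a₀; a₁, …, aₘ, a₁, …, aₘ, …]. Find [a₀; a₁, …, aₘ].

a₀ = ⌊√223⌋ = 14.
With m₀=0, d₀=1 and mₖ₊₁ = dₖaₖ − mₖ, dₖ₊₁ = (n − mₖ₊₁²)/dₖ, aₖ₊₁ = ⌊(a₀+mₖ₊₁)/dₖ₊₁⌋:
  k=1: m=14, d=27, a=1
  k=2: m=13, d=2, a=13
  k=3: m=13, d=27, a=1
  k=4: m=14, d=1, a=28
d=1 and a=2a₀=28 at k=4, so the next step gives (m, d) = (14, 27) again — its k=1 value — and the period has length 4.

[14; 1, 13, 1, 28]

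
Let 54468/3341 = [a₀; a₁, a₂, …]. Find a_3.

3

54468 = 16·3341 + 1012   →  a_0 = 16
3341 = 3·1012 + 305   →  a_1 = 3
1012 = 3·305 + 97   →  a_2 = 3
305 = 3·97 + 14   →  a_3 = 3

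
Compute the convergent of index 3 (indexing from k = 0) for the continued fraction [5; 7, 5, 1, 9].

221/43

Using pₖ = aₖpₖ₋₁ + pₖ₋₂, qₖ = aₖqₖ₋₁ + qₖ₋₂ (with p₋₁=1, p₋₂=0, q₋₁=0, q₋₂=1):
  k=0: a=5, p=5, q=1
  k=1: a=7, p=36, q=7
  k=2: a=5, p=185, q=36
  k=3: a=1, p=221, q=43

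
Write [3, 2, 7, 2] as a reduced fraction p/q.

Fold from the inside: start with 2/1.
  7 + 1/2 = 15/2
  2 + 2/15 = 32/15
  3 + 15/32 = 111/32

111/32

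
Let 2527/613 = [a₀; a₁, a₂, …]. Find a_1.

2527 = 4·613 + 75   →  a_0 = 4
613 = 8·75 + 13   →  a_1 = 8

8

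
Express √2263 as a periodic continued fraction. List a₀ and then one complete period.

[47; 1, 1, 3, 47, 3, 1, 1, 94]

a₀ = ⌊√2263⌋ = 47.
With m₀=0, d₀=1 and mₖ₊₁ = dₖaₖ − mₖ, dₖ₊₁ = (n − mₖ₊₁²)/dₖ, aₖ₊₁ = ⌊(a₀+mₖ₊₁)/dₖ₊₁⌋:
  k=1: m=47, d=54, a=1
  k=2: m=7, d=41, a=1
  k=3: m=34, d=27, a=3
  k=4: m=47, d=2, a=47
  k=5: m=47, d=27, a=3
  k=6: m=34, d=41, a=1
  k=7: m=7, d=54, a=1
  k=8: m=47, d=1, a=94
d=1 and a=2a₀=94 at k=8, so the next step gives (m, d) = (47, 54) again — its k=1 value — and the period has length 8.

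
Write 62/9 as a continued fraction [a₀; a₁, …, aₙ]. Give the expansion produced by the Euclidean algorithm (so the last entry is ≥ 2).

[6; 1, 8]

62 = 6*9 + 8
9 = 1*8 + 1
8 = 8*1 + 0  (stop)
So 62/9 = [6; 1, 8].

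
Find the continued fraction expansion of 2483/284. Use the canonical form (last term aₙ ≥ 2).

2483 = 8·284 + 211
284 = 1·211 + 73
211 = 2·73 + 65
73 = 1·65 + 8
65 = 8·8 + 1
8 = 8·1 + 0  (stop)
So 2483/284 = [8; 1, 2, 1, 8, 8].

[8; 1, 2, 1, 8, 8]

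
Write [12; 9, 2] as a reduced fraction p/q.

230/19

Fold from the inside: start with 2/1.
  9 + 1/2 = 19/2
  12 + 2/19 = 230/19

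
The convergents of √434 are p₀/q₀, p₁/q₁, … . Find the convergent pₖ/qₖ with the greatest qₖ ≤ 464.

5229/251

√434 = [20; 1, 4, 1, 40, …] (period length 4).
Convergents:
  p_0/q_0 = 20/1
  p_1/q_1 = 21/1
  p_2/q_2 = 104/5
  p_3/q_3 = 125/6
  p_4/q_4 = 5104/245
  p_5/q_5 = 5229/251
  p_6/q_6 = 26020/1249
q_5 = 251 ≤ 464 < 1249 = q_6, so the answer is 5229/251.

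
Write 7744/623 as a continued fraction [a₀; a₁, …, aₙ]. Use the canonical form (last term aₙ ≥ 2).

[12; 2, 3, 12, 2, 3]

7744 = 12·623 + 268
623 = 2·268 + 87
268 = 3·87 + 7
87 = 12·7 + 3
7 = 2·3 + 1
3 = 3·1 + 0  (stop)
So 7744/623 = [12; 2, 3, 12, 2, 3].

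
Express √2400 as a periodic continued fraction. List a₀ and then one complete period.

[48; 1, 96]

a₀ = ⌊√2400⌋ = 48.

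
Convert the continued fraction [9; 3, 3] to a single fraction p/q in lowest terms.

Using pₖ = aₖpₖ₋₁ + pₖ₋₂ and qₖ = aₖqₖ₋₁ + qₖ₋₂:
  k=0: a=9, p=9, q=1
  k=1: a=3, p=28, q=3
  k=2: a=3, p=93, q=10

93/10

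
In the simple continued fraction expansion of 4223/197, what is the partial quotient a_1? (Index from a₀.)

2

4223 = 21·197 + 86   →  a_0 = 21
197 = 2·86 + 25   →  a_1 = 2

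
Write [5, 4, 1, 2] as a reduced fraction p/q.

Fold from the inside: start with 2/1.
  1 + 1/2 = 3/2
  4 + 2/3 = 14/3
  5 + 3/14 = 73/14

73/14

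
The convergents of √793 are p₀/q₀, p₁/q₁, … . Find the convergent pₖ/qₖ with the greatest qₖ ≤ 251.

√793 = [28; 6, 4, 6, 56, …] (period length 4).
Convergents:
  p_0/q_0 = 28/1
  p_1/q_1 = 169/6
  p_2/q_2 = 704/25
  p_3/q_3 = 4393/156
  p_4/q_4 = 246712/8761
q_3 = 156 ≤ 251 < 8761 = q_4, so the answer is 4393/156.

4393/156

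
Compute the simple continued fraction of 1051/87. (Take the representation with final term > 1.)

[12; 12, 2, 3]

1051 = 12×87 + 7
87 = 12×7 + 3
7 = 2×3 + 1
3 = 3×1 + 0  (stop)
So 1051/87 = [12; 12, 2, 3].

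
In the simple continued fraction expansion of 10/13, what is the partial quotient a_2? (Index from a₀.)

10 = 0·13 + 10   →  a_0 = 0
13 = 1·10 + 3   →  a_1 = 1
10 = 3·3 + 1   →  a_2 = 3

3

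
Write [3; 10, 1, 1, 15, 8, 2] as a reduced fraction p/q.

17283/5584

Using pₖ = aₖpₖ₋₁ + pₖ₋₂ and qₖ = aₖqₖ₋₁ + qₖ₋₂:
  k=0: a=3, p=3, q=1
  k=1: a=10, p=31, q=10
  k=2: a=1, p=34, q=11
  k=3: a=1, p=65, q=21
  k=4: a=15, p=1009, q=326
  k=5: a=8, p=8137, q=2629
  k=6: a=2, p=17283, q=5584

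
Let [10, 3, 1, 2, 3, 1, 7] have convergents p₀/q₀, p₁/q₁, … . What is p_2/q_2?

Using pₖ = aₖpₖ₋₁ + pₖ₋₂, qₖ = aₖqₖ₋₁ + qₖ₋₂ (with p₋₁=1, p₋₂=0, q₋₁=0, q₋₂=1):
  k=0: a=10, p=10, q=1
  k=1: a=3, p=31, q=3
  k=2: a=1, p=41, q=4

41/4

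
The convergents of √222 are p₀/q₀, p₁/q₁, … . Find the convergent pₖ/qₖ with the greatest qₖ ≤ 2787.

√222 = [14; 1, 8, 1, 28, …] (period length 4).
Convergents:
  p_0/q_0 = 14/1
  p_1/q_1 = 15/1
  p_2/q_2 = 134/9
  p_3/q_3 = 149/10
  p_4/q_4 = 4306/289
  p_5/q_5 = 4455/299
  p_6/q_6 = 39946/2681
  p_7/q_7 = 44401/2980
q_6 = 2681 ≤ 2787 < 2980 = q_7, so the answer is 39946/2681.

39946/2681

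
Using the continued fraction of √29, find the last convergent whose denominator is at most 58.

√29 = [5; 2, 1, 1, 2, 10, …] (period length 5).
Convergents:
  p_0/q_0 = 5/1
  p_1/q_1 = 11/2
  p_2/q_2 = 16/3
  p_3/q_3 = 27/5
  p_4/q_4 = 70/13
  p_5/q_5 = 727/135
q_4 = 13 ≤ 58 < 135 = q_5, so the answer is 70/13.

70/13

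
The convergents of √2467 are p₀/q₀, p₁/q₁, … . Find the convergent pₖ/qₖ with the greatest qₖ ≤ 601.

22202/447

√2467 = [49; 1, 2, 49, 2, 1, 98, …] (period length 6).
Convergents:
  p_0/q_0 = 49/1
  p_1/q_1 = 50/1
  p_2/q_2 = 149/3
  p_3/q_3 = 7351/148
  p_4/q_4 = 14851/299
  p_5/q_5 = 22202/447
  p_6/q_6 = 2190647/44105
q_5 = 447 ≤ 601 < 44105 = q_6, so the answer is 22202/447.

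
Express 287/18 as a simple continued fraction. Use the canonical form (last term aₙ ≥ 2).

287 = 15*18 + 17
18 = 1*17 + 1
17 = 17*1 + 0  (stop)
So 287/18 = [15; 1, 17].

[15; 1, 17]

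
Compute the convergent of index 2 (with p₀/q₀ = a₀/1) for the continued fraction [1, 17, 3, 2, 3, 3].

Using pₖ = aₖpₖ₋₁ + pₖ₋₂, qₖ = aₖqₖ₋₁ + qₖ₋₂ (with p₋₁=1, p₋₂=0, q₋₁=0, q₋₂=1):
  k=0: a=1, p=1, q=1
  k=1: a=17, p=18, q=17
  k=2: a=3, p=55, q=52

55/52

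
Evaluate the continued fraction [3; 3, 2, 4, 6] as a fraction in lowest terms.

635/193

Fold from the inside: start with 6/1.
  4 + 1/6 = 25/6
  2 + 6/25 = 56/25
  3 + 25/56 = 193/56
  3 + 56/193 = 635/193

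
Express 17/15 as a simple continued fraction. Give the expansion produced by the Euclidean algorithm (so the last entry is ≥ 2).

[1; 7, 2]

17 = 1×15 + 2
15 = 7×2 + 1
2 = 2×1 + 0  (stop)
So 17/15 = [1; 7, 2].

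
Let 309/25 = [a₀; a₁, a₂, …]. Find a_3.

309 = 12·25 + 9   →  a_0 = 12
25 = 2·9 + 7   →  a_1 = 2
9 = 1·7 + 2   →  a_2 = 1
7 = 3·2 + 1   →  a_3 = 3

3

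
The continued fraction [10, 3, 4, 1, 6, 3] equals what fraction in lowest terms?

3537/343

Using pₖ = aₖpₖ₋₁ + pₖ₋₂ and qₖ = aₖqₖ₋₁ + qₖ₋₂:
  k=0: a=10, p=10, q=1
  k=1: a=3, p=31, q=3
  k=2: a=4, p=134, q=13
  k=3: a=1, p=165, q=16
  k=4: a=6, p=1124, q=109
  k=5: a=3, p=3537, q=343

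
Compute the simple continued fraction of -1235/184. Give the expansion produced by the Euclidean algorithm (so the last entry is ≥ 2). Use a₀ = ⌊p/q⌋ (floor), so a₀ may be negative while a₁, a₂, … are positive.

-1235 = -7*184 + 53
184 = 3*53 + 25
53 = 2*25 + 3
25 = 8*3 + 1
3 = 3*1 + 0  (stop)
So -1235/184 = [-7; 3, 2, 8, 3].

[-7; 3, 2, 8, 3]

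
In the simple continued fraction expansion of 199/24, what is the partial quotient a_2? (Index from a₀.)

199 = 8·24 + 7   →  a_0 = 8
24 = 3·7 + 3   →  a_1 = 3
7 = 2·3 + 1   →  a_2 = 2

2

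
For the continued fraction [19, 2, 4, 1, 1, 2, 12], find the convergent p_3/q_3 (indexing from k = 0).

Using pₖ = aₖpₖ₋₁ + pₖ₋₂, qₖ = aₖqₖ₋₁ + qₖ₋₂ (with p₋₁=1, p₋₂=0, q₋₁=0, q₋₂=1):
  k=0: a=19, p=19, q=1
  k=1: a=2, p=39, q=2
  k=2: a=4, p=175, q=9
  k=3: a=1, p=214, q=11

214/11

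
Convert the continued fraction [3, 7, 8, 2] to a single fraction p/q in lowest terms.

Fold from the inside: start with 2/1.
  8 + 1/2 = 17/2
  7 + 2/17 = 121/17
  3 + 17/121 = 380/121

380/121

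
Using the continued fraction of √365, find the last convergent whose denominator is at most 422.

3458/181

√365 = [19; 9, 1, 1, 9, 38, …] (period length 5).
Convergents:
  p_0/q_0 = 19/1
  p_1/q_1 = 172/9
  p_2/q_2 = 191/10
  p_3/q_3 = 363/19
  p_4/q_4 = 3458/181
  p_5/q_5 = 131767/6897
q_4 = 181 ≤ 422 < 6897 = q_5, so the answer is 3458/181.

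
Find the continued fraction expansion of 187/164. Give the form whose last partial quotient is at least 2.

[1; 7, 7, 1, 2]

187 = 1·164 + 23
164 = 7·23 + 3
23 = 7·3 + 2
3 = 1·2 + 1
2 = 2·1 + 0  (stop)
So 187/164 = [1; 7, 7, 1, 2].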